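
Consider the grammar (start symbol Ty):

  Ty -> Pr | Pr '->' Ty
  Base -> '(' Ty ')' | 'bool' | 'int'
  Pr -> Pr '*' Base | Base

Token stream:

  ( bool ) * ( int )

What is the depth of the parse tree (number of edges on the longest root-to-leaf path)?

[Ty [Pr [Pr [Base ( [Ty [Pr [Base bool]]] )]] * [Base ( [Ty [Pr [Base int]]] )]]]

7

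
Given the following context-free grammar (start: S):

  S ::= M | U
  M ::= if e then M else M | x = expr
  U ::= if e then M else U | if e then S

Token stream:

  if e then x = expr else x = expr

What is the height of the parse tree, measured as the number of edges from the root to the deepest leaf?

3

[S [M if e then [M x = expr] else [M x = expr]]]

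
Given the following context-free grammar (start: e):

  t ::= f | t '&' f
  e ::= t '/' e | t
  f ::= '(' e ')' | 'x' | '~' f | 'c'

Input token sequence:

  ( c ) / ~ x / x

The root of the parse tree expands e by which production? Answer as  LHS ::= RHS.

[e [t [f ( [e [t [f c]]] )]] / [e [t [f ~ [f x]]] / [e [t [f x]]]]]

e ::= t '/' e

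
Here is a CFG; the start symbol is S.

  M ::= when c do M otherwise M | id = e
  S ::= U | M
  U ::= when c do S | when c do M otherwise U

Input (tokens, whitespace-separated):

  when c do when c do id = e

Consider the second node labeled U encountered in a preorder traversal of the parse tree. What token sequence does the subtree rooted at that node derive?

[S [U when c do [S [U when c do [S [M id = e]]]]]]

when c do id = e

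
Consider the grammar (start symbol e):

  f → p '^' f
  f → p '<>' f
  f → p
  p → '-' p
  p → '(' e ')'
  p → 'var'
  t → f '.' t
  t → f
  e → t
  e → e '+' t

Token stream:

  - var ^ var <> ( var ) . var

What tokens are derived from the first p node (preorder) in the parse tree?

[e [t [f [p - [p var]] ^ [f [p var] <> [f [p ( [e [t [f [p var]]]] )]]]] . [t [f [p var]]]]]

- var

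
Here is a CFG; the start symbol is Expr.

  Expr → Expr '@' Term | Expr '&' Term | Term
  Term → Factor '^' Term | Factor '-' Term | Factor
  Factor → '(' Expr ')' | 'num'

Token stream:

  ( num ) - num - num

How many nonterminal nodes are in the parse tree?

10

[Expr [Term [Factor ( [Expr [Term [Factor num]]] )] - [Term [Factor num] - [Term [Factor num]]]]]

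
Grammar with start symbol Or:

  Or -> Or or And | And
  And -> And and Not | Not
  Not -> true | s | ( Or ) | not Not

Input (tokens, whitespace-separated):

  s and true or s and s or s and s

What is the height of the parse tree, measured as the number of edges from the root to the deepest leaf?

6

[Or [Or [Or [And [And [Not s]] and [Not true]]] or [And [And [Not s]] and [Not s]]] or [And [And [Not s]] and [Not s]]]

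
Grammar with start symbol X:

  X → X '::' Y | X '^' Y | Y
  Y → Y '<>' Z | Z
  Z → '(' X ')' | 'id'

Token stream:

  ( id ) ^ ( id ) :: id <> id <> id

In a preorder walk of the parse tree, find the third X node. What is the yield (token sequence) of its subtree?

( id )

[X [X [X [Y [Z ( [X [Y [Z id]]] )]]] ^ [Y [Z ( [X [Y [Z id]]] )]]] :: [Y [Y [Y [Z id]] <> [Z id]] <> [Z id]]]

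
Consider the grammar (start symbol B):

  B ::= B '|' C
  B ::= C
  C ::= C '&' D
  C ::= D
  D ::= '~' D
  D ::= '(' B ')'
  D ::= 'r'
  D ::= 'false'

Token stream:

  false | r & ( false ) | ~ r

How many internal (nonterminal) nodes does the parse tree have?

15

[B [B [B [C [D false]]] | [C [C [D r]] & [D ( [B [C [D false]]] )]]] | [C [D ~ [D r]]]]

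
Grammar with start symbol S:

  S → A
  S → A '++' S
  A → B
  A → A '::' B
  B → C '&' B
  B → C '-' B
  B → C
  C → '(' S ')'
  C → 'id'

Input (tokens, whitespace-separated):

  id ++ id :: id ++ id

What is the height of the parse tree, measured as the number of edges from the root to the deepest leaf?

[S [A [B [C id]]] ++ [S [A [A [B [C id]]] :: [B [C id]]] ++ [S [A [B [C id]]]]]]

6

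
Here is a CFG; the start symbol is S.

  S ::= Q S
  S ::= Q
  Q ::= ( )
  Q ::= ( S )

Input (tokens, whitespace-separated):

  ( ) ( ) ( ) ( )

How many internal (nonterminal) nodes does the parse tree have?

8

[S [Q ( )] [S [Q ( )] [S [Q ( )] [S [Q ( )]]]]]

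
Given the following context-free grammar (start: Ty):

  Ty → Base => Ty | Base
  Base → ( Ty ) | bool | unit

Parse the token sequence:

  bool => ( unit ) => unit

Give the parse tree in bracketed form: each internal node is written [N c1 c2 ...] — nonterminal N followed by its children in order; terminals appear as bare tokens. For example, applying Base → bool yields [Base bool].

Ty
Base => Ty
bool => Ty
bool => Base => Ty
bool => ( Ty ) => Ty
bool => ( Base ) => Ty
bool => ( unit ) => Ty
bool => ( unit ) => Base
bool => ( unit ) => unit

[Ty [Base bool] => [Ty [Base ( [Ty [Base unit]] )] => [Ty [Base unit]]]]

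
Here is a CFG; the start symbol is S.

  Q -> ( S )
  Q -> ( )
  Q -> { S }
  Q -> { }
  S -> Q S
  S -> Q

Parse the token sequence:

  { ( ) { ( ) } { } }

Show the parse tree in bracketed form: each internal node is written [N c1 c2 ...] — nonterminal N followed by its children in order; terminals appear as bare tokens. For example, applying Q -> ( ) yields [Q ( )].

[S [Q { [S [Q ( )] [S [Q { [S [Q ( )]] }] [S [Q { }]]]] }]]

S
Q
{ S }
{ Q S }
{ ( ) S }
{ ( ) Q S }
{ ( ) { S } S }
{ ( ) { Q } S }
{ ( ) { ( ) } S }
{ ( ) { ( ) } Q }
{ ( ) { ( ) } { } }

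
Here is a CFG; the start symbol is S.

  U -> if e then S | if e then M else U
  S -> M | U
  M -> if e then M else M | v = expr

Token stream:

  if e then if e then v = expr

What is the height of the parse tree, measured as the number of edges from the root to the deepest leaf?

[S [U if e then [S [U if e then [S [M v = expr]]]]]]

6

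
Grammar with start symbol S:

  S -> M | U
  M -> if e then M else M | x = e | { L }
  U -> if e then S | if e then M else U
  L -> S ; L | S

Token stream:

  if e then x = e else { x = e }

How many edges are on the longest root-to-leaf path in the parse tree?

[S [M if e then [M x = e] else [M { [L [S [M x = e]]] }]]]

6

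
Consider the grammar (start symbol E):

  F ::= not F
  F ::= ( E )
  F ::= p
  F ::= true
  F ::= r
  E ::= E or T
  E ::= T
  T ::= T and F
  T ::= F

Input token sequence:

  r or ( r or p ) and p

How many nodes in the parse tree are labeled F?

[E [E [T [F r]]] or [T [T [F ( [E [E [T [F r]]] or [T [F p]]] )]] and [F p]]]

5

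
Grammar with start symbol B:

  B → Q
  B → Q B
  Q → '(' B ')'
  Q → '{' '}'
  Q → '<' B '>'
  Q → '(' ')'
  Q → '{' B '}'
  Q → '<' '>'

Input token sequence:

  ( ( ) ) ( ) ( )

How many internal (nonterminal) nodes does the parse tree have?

[B [Q ( [B [Q ( )]] )] [B [Q ( )] [B [Q ( )]]]]

8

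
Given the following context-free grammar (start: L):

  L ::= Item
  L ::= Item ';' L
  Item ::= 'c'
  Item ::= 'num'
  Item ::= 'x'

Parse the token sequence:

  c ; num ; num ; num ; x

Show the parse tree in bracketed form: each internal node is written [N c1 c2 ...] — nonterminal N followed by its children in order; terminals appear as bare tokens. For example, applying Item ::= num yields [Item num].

[L [Item c] ; [L [Item num] ; [L [Item num] ; [L [Item num] ; [L [Item x]]]]]]

L
Item ; L
c ; L
c ; Item ; L
c ; num ; L
c ; num ; Item ; L
c ; num ; num ; L
c ; num ; num ; Item ; L
c ; num ; num ; num ; L
c ; num ; num ; num ; Item
c ; num ; num ; num ; x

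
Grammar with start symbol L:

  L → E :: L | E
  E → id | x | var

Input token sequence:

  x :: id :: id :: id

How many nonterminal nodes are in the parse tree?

[L [E x] :: [L [E id] :: [L [E id] :: [L [E id]]]]]

8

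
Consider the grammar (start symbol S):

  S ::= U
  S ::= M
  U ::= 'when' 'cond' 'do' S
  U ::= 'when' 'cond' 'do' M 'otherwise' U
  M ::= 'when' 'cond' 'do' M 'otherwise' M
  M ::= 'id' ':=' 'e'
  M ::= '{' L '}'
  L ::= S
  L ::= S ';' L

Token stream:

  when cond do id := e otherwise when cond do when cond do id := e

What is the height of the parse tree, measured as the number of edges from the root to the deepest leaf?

7

[S [U when cond do [M id := e] otherwise [U when cond do [S [U when cond do [S [M id := e]]]]]]]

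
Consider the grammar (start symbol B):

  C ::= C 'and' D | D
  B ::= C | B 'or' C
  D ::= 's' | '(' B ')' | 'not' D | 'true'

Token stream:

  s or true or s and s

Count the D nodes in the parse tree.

[B [B [B [C [D s]]] or [C [D true]]] or [C [C [D s]] and [D s]]]

4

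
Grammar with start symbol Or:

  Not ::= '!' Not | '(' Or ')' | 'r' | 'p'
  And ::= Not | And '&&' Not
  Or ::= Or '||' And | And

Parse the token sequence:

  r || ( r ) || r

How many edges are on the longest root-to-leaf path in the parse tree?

7

[Or [Or [Or [And [Not r]]] || [And [Not ( [Or [And [Not r]]] )]]] || [And [Not r]]]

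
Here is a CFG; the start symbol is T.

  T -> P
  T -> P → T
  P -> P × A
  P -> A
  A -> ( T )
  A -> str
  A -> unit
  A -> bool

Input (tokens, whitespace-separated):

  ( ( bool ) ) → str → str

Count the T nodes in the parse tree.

[T [P [A ( [T [P [A ( [T [P [A bool]]] )]]] )]] → [T [P [A str]] → [T [P [A str]]]]]

5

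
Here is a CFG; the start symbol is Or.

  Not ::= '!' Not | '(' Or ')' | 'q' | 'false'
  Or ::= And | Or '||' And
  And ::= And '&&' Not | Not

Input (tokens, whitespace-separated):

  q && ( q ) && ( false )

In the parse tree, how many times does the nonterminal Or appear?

3

[Or [And [And [And [Not q]] && [Not ( [Or [And [Not q]]] )]] && [Not ( [Or [And [Not false]]] )]]]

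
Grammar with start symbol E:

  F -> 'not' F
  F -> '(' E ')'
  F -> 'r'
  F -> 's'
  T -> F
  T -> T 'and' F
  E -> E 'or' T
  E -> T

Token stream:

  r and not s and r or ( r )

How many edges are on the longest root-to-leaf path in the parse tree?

[E [E [T [T [T [F r]] and [F not [F s]]] and [F r]]] or [T [F ( [E [T [F r]]] )]]]

6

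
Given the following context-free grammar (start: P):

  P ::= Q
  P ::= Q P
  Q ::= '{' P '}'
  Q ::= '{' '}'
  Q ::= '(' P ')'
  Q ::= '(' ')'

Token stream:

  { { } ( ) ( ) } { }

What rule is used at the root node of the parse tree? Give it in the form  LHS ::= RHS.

P ::= Q P

[P [Q { [P [Q { }] [P [Q ( )] [P [Q ( )]]]] }] [P [Q { }]]]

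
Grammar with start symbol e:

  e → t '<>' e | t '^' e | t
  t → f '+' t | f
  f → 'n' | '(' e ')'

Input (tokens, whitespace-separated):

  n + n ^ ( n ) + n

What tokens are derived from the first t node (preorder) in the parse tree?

n + n

[e [t [f n] + [t [f n]]] ^ [e [t [f ( [e [t [f n]]] )] + [t [f n]]]]]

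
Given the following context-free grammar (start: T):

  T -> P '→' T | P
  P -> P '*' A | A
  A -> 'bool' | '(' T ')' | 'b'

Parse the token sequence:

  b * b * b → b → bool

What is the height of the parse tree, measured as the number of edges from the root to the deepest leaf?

[T [P [P [P [A b]] * [A b]] * [A b]] → [T [P [A b]] → [T [P [A bool]]]]]

5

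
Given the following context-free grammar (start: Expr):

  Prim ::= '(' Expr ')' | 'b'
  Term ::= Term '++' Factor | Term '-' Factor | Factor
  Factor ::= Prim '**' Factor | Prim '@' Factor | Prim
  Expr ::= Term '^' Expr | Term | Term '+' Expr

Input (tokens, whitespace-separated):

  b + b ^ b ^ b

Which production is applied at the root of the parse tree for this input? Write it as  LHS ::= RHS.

[Expr [Term [Factor [Prim b]]] + [Expr [Term [Factor [Prim b]]] ^ [Expr [Term [Factor [Prim b]]] ^ [Expr [Term [Factor [Prim b]]]]]]]

Expr ::= Term '+' Expr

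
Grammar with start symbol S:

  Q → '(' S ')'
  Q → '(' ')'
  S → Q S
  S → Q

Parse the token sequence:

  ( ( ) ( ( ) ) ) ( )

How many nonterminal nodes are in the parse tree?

10

[S [Q ( [S [Q ( )] [S [Q ( [S [Q ( )]] )]]] )] [S [Q ( )]]]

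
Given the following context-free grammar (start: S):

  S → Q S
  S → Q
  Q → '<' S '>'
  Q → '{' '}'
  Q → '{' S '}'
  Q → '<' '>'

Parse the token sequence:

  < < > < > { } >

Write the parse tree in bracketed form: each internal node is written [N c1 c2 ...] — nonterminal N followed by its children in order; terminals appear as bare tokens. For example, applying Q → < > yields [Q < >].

[S [Q < [S [Q < >] [S [Q < >] [S [Q { }]]]] >]]

S
Q
< S >
< Q S >
< < > S >
< < > Q S >
< < > < > S >
< < > < > Q >
< < > < > { } >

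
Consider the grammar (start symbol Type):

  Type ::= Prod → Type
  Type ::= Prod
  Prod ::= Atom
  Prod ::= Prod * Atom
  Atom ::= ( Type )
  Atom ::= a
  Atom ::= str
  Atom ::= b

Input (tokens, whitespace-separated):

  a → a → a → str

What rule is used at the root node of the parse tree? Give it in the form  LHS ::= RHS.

Type ::= Prod → Type

[Type [Prod [Atom a]] → [Type [Prod [Atom a]] → [Type [Prod [Atom a]] → [Type [Prod [Atom str]]]]]]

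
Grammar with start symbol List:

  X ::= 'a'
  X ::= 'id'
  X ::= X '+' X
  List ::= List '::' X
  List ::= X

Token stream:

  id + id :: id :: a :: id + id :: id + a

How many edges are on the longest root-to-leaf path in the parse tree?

[List [List [List [List [List [X [X id] + [X id]]] :: [X id]] :: [X a]] :: [X [X id] + [X id]]] :: [X [X id] + [X a]]]

7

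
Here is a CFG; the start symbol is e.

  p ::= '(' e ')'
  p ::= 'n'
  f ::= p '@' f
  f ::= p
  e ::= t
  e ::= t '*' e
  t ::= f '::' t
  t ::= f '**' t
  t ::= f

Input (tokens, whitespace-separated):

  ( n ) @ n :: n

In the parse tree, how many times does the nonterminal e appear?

[e [t [f [p ( [e [t [f [p n]]]] )] @ [f [p n]]] :: [t [f [p n]]]]]

2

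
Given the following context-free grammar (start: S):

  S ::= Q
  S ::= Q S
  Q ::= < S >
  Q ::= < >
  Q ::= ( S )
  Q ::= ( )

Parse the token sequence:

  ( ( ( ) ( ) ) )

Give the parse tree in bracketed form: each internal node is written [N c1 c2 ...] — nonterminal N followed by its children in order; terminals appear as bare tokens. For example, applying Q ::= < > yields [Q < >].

[S [Q ( [S [Q ( [S [Q ( )] [S [Q ( )]]] )]] )]]

S
Q
( S )
( Q )
( ( S ) )
( ( Q S ) )
( ( ( ) S ) )
( ( ( ) Q ) )
( ( ( ) ( ) ) )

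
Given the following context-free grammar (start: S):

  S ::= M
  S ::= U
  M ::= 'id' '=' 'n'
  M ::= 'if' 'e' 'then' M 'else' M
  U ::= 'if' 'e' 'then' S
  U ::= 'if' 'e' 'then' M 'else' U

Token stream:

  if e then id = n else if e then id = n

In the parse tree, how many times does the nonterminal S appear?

2

[S [U if e then [M id = n] else [U if e then [S [M id = n]]]]]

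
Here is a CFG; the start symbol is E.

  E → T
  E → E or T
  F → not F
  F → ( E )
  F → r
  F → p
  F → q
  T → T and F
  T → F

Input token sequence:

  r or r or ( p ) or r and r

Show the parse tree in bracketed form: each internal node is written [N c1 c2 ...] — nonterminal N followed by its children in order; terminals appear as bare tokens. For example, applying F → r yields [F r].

[E [E [E [E [T [F r]]] or [T [F r]]] or [T [F ( [E [T [F p]]] )]]] or [T [T [F r]] and [F r]]]

E
E or T
E or T or T
E or T or T or T
T or T or T or T
F or T or T or T
r or T or T or T
r or F or T or T
r or r or T or T
r or r or F or T
r or r or ( E ) or T
r or r or ( T ) or T
r or r or ( F ) or T
r or r or ( p ) or T
r or r or ( p ) or T and F
r or r or ( p ) or F and F
r or r or ( p ) or r and F
r or r or ( p ) or r and r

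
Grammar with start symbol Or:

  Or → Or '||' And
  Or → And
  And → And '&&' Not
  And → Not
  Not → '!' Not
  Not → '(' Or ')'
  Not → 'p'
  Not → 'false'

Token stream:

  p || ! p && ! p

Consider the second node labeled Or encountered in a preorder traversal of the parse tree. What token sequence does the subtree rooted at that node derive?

p

[Or [Or [And [Not p]]] || [And [And [Not ! [Not p]]] && [Not ! [Not p]]]]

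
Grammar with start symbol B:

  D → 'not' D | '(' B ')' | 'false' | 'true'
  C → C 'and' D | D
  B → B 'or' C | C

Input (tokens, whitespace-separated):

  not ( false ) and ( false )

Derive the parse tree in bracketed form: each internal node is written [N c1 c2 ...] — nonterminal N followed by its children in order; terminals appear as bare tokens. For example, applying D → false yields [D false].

B
C
C and D
D and D
not D and D
not ( B ) and D
not ( C ) and D
not ( D ) and D
not ( false ) and D
not ( false ) and ( B )
not ( false ) and ( C )
not ( false ) and ( D )
not ( false ) and ( false )

[B [C [C [D not [D ( [B [C [D false]]] )]]] and [D ( [B [C [D false]]] )]]]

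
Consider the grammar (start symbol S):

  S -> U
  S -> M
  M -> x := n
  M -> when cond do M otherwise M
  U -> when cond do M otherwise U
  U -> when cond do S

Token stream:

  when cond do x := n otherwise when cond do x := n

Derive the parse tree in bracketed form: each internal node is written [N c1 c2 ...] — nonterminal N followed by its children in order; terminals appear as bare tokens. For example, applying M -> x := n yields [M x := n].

[S [U when cond do [M x := n] otherwise [U when cond do [S [M x := n]]]]]

S
U
when cond do M otherwise U
when cond do x := n otherwise U
when cond do x := n otherwise when cond do S
when cond do x := n otherwise when cond do M
when cond do x := n otherwise when cond do x := n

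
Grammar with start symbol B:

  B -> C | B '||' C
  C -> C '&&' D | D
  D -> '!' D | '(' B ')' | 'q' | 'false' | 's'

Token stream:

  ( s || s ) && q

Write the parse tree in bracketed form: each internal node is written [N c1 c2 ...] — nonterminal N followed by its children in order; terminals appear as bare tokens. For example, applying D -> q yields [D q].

[B [C [C [D ( [B [B [C [D s]]] || [C [D s]]] )]] && [D q]]]

B
C
C && D
D && D
( B ) && D
( B || C ) && D
( C || C ) && D
( D || C ) && D
( s || C ) && D
( s || D ) && D
( s || s ) && D
( s || s ) && q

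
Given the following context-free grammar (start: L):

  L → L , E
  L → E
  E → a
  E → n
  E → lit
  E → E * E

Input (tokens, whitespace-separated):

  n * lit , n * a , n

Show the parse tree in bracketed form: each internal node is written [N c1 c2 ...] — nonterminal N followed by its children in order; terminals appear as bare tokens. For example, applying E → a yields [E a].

L
L , E
L , E , E
E , E , E
E * E , E , E
n * E , E , E
n * lit , E , E
n * lit , E * E , E
n * lit , n * E , E
n * lit , n * a , E
n * lit , n * a , n

[L [L [L [E [E n] * [E lit]]] , [E [E n] * [E a]]] , [E n]]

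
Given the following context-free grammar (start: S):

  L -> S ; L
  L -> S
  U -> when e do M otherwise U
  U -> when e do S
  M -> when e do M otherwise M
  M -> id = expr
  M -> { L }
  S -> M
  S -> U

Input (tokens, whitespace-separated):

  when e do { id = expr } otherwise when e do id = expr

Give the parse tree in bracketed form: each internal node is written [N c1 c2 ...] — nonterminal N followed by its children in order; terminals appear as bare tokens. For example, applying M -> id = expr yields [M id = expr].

S
U
when e do M otherwise U
when e do { L } otherwise U
when e do { S } otherwise U
when e do { M } otherwise U
when e do { id = expr } otherwise U
when e do { id = expr } otherwise when e do S
when e do { id = expr } otherwise when e do M
when e do { id = expr } otherwise when e do id = expr

[S [U when e do [M { [L [S [M id = expr]]] }] otherwise [U when e do [S [M id = expr]]]]]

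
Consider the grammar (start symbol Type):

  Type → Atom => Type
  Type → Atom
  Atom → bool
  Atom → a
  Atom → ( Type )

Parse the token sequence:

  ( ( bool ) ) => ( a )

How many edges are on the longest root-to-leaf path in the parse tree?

6

[Type [Atom ( [Type [Atom ( [Type [Atom bool]] )]] )] => [Type [Atom ( [Type [Atom a]] )]]]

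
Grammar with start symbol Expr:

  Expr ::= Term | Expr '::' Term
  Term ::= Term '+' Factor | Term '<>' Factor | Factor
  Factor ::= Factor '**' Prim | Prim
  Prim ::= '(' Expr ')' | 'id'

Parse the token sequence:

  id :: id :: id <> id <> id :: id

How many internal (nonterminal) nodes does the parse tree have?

22

[Expr [Expr [Expr [Expr [Term [Factor [Prim id]]]] :: [Term [Factor [Prim id]]]] :: [Term [Term [Term [Factor [Prim id]]] <> [Factor [Prim id]]] <> [Factor [Prim id]]]] :: [Term [Factor [Prim id]]]]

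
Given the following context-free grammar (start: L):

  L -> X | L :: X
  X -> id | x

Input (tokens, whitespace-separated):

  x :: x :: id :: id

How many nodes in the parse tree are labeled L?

[L [L [L [L [X x]] :: [X x]] :: [X id]] :: [X id]]

4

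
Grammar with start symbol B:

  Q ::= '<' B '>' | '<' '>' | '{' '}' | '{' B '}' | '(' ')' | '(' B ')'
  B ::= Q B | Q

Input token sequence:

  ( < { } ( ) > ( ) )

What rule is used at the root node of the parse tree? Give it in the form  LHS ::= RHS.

[B [Q ( [B [Q < [B [Q { }] [B [Q ( )]]] >] [B [Q ( )]]] )]]

B ::= Q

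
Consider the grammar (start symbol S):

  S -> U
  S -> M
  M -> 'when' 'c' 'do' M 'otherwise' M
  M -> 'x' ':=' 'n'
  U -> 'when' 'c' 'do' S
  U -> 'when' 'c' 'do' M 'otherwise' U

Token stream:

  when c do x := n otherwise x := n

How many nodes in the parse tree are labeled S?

[S [M when c do [M x := n] otherwise [M x := n]]]

1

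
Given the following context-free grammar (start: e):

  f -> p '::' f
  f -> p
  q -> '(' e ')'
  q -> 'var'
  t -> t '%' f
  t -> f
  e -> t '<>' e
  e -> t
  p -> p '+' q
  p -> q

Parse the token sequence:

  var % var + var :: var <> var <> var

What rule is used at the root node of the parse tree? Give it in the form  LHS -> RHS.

[e [t [t [f [p [q var]]]] % [f [p [p [q var]] + [q var]] :: [f [p [q var]]]]] <> [e [t [f [p [q var]]]] <> [e [t [f [p [q var]]]]]]]

e -> t '<>' e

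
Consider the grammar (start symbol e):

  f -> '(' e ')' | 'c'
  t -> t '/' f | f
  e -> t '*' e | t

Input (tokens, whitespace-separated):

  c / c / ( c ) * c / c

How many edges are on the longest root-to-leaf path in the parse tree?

6

[e [t [t [t [f c]] / [f c]] / [f ( [e [t [f c]]] )]] * [e [t [t [f c]] / [f c]]]]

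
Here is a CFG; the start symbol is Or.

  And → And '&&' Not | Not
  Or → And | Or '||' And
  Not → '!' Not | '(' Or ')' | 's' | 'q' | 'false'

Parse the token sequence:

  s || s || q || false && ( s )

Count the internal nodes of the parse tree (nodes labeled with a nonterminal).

17

[Or [Or [Or [Or [And [Not s]]] || [And [Not s]]] || [And [Not q]]] || [And [And [Not false]] && [Not ( [Or [And [Not s]]] )]]]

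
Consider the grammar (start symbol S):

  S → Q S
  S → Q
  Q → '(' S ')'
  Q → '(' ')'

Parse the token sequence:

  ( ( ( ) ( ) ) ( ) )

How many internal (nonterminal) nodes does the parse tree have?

[S [Q ( [S [Q ( [S [Q ( )] [S [Q ( )]]] )] [S [Q ( )]]] )]]

10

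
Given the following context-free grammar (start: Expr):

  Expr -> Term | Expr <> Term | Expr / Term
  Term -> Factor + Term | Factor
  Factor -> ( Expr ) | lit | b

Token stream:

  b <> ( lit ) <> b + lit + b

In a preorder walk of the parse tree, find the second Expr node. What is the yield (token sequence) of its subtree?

[Expr [Expr [Expr [Term [Factor b]]] <> [Term [Factor ( [Expr [Term [Factor lit]]] )]]] <> [Term [Factor b] + [Term [Factor lit] + [Term [Factor b]]]]]

b <> ( lit )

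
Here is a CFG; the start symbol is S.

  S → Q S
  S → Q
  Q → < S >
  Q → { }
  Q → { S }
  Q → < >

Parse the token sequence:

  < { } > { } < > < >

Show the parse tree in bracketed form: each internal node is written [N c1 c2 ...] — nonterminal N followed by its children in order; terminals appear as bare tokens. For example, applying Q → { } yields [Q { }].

S
Q S
< S > S
< Q > S
< { } > S
< { } > Q S
< { } > { } S
< { } > { } Q S
< { } > { } < > S
< { } > { } < > Q
< { } > { } < > < >

[S [Q < [S [Q { }]] >] [S [Q { }] [S [Q < >] [S [Q < >]]]]]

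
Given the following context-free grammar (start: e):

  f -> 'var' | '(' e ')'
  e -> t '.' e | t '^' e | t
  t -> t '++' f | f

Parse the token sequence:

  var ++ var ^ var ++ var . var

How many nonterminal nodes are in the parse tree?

13

[e [t [t [f var]] ++ [f var]] ^ [e [t [t [f var]] ++ [f var]] . [e [t [f var]]]]]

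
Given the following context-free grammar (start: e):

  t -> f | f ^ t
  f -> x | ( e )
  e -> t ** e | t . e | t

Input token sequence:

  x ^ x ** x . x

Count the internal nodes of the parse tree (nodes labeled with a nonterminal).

11

[e [t [f x] ^ [t [f x]]] ** [e [t [f x]] . [e [t [f x]]]]]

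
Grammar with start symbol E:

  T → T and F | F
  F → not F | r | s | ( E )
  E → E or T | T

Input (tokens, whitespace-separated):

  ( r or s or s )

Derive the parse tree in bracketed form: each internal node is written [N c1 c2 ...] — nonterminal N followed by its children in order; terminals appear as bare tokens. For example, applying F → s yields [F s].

E
T
F
( E )
( E or T )
( E or T or T )
( T or T or T )
( F or T or T )
( r or T or T )
( r or F or T )
( r or s or T )
( r or s or F )
( r or s or s )

[E [T [F ( [E [E [E [T [F r]]] or [T [F s]]] or [T [F s]]] )]]]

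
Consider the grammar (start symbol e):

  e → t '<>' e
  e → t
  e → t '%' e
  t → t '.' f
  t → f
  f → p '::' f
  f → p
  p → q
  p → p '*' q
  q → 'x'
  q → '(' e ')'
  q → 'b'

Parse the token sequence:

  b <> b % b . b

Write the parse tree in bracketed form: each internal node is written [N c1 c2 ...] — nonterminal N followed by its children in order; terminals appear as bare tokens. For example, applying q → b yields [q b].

e
t <> e
f <> e
p <> e
q <> e
b <> e
b <> t % e
b <> f % e
b <> p % e
b <> q % e
b <> b % e
b <> b % t
b <> b % t . f
b <> b % f . f
b <> b % p . f
b <> b % q . f
b <> b % b . f
b <> b % b . p
b <> b % b . q
b <> b % b . b

[e [t [f [p [q b]]]] <> [e [t [f [p [q b]]]] % [e [t [t [f [p [q b]]]] . [f [p [q b]]]]]]]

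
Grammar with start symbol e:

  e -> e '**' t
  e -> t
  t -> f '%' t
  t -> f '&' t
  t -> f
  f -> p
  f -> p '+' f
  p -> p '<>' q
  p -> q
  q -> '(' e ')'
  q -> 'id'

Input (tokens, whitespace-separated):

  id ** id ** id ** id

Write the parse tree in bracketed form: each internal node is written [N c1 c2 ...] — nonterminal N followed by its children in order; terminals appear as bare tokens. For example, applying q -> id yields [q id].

[e [e [e [e [t [f [p [q id]]]]] ** [t [f [p [q id]]]]] ** [t [f [p [q id]]]]] ** [t [f [p [q id]]]]]

e
e ** t
e ** t ** t
e ** t ** t ** t
t ** t ** t ** t
f ** t ** t ** t
p ** t ** t ** t
q ** t ** t ** t
id ** t ** t ** t
id ** f ** t ** t
id ** p ** t ** t
id ** q ** t ** t
id ** id ** t ** t
id ** id ** f ** t
id ** id ** p ** t
id ** id ** q ** t
id ** id ** id ** t
id ** id ** id ** f
id ** id ** id ** p
id ** id ** id ** q
id ** id ** id ** id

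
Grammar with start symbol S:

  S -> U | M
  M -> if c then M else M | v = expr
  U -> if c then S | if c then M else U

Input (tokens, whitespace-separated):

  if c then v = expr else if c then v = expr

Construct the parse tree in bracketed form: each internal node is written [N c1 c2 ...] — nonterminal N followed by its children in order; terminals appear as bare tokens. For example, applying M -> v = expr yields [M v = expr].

[S [U if c then [M v = expr] else [U if c then [S [M v = expr]]]]]

S
U
if c then M else U
if c then v = expr else U
if c then v = expr else if c then S
if c then v = expr else if c then M
if c then v = expr else if c then v = expr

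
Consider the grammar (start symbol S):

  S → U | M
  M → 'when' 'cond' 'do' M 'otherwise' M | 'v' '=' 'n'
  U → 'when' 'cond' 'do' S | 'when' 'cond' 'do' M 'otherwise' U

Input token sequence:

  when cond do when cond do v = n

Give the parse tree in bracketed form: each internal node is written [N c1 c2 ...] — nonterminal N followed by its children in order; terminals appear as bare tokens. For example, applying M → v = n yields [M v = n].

[S [U when cond do [S [U when cond do [S [M v = n]]]]]]

S
U
when cond do S
when cond do U
when cond do when cond do S
when cond do when cond do M
when cond do when cond do v = n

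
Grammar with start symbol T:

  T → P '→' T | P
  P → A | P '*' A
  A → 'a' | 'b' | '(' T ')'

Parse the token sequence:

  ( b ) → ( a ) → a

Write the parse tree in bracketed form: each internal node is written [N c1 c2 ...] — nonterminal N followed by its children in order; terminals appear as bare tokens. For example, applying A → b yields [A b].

[T [P [A ( [T [P [A b]]] )]] → [T [P [A ( [T [P [A a]]] )]] → [T [P [A a]]]]]

T
P → T
A → T
( T ) → T
( P ) → T
( A ) → T
( b ) → T
( b ) → P → T
( b ) → A → T
( b ) → ( T ) → T
( b ) → ( P ) → T
( b ) → ( A ) → T
( b ) → ( a ) → T
( b ) → ( a ) → P
( b ) → ( a ) → A
( b ) → ( a ) → a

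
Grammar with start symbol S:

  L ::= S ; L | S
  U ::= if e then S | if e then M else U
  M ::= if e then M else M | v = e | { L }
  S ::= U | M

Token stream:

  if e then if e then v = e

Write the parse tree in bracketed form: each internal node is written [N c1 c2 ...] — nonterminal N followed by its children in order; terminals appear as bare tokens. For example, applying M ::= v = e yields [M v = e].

S
U
if e then S
if e then U
if e then if e then S
if e then if e then M
if e then if e then v = e

[S [U if e then [S [U if e then [S [M v = e]]]]]]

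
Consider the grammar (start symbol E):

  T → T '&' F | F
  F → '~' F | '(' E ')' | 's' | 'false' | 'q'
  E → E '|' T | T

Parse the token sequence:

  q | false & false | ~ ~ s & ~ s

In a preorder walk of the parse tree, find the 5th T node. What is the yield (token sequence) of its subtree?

[E [E [E [T [F q]]] | [T [T [F false]] & [F false]]] | [T [T [F ~ [F ~ [F s]]]] & [F ~ [F s]]]]

~ ~ s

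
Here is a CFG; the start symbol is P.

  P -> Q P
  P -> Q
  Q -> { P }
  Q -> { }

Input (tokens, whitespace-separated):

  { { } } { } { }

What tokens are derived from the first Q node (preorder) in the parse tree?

{ { } }

[P [Q { [P [Q { }]] }] [P [Q { }] [P [Q { }]]]]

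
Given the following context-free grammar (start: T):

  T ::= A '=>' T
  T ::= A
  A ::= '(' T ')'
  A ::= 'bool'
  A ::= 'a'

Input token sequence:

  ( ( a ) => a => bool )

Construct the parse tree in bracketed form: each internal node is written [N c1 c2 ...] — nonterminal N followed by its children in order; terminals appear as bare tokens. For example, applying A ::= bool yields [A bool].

T
A
( T )
( A => T )
( ( T ) => T )
( ( A ) => T )
( ( a ) => T )
( ( a ) => A => T )
( ( a ) => a => T )
( ( a ) => a => A )
( ( a ) => a => bool )

[T [A ( [T [A ( [T [A a]] )] => [T [A a] => [T [A bool]]]] )]]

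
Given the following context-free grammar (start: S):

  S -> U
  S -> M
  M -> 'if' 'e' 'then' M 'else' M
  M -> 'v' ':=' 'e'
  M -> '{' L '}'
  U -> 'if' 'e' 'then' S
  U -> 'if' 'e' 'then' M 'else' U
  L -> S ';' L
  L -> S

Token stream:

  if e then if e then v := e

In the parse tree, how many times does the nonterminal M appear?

1

[S [U if e then [S [U if e then [S [M v := e]]]]]]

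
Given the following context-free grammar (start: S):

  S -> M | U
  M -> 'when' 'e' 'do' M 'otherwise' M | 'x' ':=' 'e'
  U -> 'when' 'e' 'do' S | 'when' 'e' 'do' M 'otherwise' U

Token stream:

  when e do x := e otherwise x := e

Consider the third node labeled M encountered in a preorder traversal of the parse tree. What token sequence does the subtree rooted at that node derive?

[S [M when e do [M x := e] otherwise [M x := e]]]

x := e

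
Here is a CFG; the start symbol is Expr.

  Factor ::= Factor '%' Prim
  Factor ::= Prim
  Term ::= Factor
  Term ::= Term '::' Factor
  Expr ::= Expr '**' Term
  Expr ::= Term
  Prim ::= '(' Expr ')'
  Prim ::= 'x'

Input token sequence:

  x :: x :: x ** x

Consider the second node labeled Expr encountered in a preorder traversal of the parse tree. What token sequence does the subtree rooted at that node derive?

x :: x :: x

[Expr [Expr [Term [Term [Term [Factor [Prim x]]] :: [Factor [Prim x]]] :: [Factor [Prim x]]]] ** [Term [Factor [Prim x]]]]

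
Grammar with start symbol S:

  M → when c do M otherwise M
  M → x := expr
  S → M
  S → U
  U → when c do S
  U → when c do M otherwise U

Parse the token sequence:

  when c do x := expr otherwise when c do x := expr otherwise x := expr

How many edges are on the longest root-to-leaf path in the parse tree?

4

[S [M when c do [M x := expr] otherwise [M when c do [M x := expr] otherwise [M x := expr]]]]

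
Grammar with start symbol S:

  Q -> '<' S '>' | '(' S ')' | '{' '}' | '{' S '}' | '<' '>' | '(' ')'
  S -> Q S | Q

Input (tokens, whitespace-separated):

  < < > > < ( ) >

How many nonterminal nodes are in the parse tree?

[S [Q < [S [Q < >]] >] [S [Q < [S [Q ( )]] >]]]

8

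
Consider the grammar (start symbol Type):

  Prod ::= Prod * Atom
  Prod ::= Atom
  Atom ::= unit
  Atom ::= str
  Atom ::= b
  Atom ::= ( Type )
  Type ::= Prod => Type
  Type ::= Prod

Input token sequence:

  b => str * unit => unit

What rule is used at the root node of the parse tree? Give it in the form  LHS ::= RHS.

Type ::= Prod => Type

[Type [Prod [Atom b]] => [Type [Prod [Prod [Atom str]] * [Atom unit]] => [Type [Prod [Atom unit]]]]]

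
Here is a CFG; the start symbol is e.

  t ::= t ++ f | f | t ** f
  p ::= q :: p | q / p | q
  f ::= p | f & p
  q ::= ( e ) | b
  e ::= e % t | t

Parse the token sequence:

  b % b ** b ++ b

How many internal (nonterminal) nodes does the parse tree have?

18

[e [e [t [f [p [q b]]]]] % [t [t [t [f [p [q b]]]] ** [f [p [q b]]]] ++ [f [p [q b]]]]]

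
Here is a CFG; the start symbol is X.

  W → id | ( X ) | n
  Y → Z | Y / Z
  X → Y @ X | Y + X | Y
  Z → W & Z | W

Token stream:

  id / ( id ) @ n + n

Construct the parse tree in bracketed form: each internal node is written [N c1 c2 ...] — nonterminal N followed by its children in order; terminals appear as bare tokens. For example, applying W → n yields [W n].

[X [Y [Y [Z [W id]]] / [Z [W ( [X [Y [Z [W id]]]] )]]] @ [X [Y [Z [W n]]] + [X [Y [Z [W n]]]]]]

X
Y @ X
Y / Z @ X
Z / Z @ X
W / Z @ X
id / Z @ X
id / W @ X
id / ( X ) @ X
id / ( Y ) @ X
id / ( Z ) @ X
id / ( W ) @ X
id / ( id ) @ X
id / ( id ) @ Y + X
id / ( id ) @ Z + X
id / ( id ) @ W + X
id / ( id ) @ n + X
id / ( id ) @ n + Y
id / ( id ) @ n + Z
id / ( id ) @ n + W
id / ( id ) @ n + n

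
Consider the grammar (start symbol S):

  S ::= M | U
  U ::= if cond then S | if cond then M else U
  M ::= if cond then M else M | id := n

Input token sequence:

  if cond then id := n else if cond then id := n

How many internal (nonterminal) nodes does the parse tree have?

6

[S [U if cond then [M id := n] else [U if cond then [S [M id := n]]]]]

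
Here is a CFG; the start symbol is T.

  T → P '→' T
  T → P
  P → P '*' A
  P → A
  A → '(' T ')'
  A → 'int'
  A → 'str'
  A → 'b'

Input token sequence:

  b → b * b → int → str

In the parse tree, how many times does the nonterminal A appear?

[T [P [A b]] → [T [P [P [A b]] * [A b]] → [T [P [A int]] → [T [P [A str]]]]]]

5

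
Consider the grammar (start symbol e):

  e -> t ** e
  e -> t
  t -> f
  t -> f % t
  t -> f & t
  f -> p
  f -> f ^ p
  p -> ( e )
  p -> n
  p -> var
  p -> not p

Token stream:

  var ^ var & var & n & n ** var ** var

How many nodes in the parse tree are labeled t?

6

[e [t [f [f [p var]] ^ [p var]] & [t [f [p var]] & [t [f [p n]] & [t [f [p n]]]]]] ** [e [t [f [p var]]] ** [e [t [f [p var]]]]]]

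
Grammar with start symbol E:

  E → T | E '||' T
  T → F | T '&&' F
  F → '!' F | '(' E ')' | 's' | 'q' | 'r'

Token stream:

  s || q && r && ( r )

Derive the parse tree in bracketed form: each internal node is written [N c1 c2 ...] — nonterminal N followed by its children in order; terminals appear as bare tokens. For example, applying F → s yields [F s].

E
E || T
T || T
F || T
s || T
s || T && F
s || T && F && F
s || F && F && F
s || q && F && F
s || q && r && F
s || q && r && ( E )
s || q && r && ( T )
s || q && r && ( F )
s || q && r && ( r )

[E [E [T [F s]]] || [T [T [T [F q]] && [F r]] && [F ( [E [T [F r]]] )]]]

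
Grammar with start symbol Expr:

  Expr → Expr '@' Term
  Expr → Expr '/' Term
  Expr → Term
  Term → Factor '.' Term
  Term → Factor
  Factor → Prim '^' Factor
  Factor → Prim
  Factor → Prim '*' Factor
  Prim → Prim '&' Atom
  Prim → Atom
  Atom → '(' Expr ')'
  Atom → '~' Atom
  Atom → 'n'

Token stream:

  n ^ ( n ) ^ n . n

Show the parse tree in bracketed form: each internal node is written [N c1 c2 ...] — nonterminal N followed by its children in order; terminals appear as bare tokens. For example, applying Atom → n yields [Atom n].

[Expr [Term [Factor [Prim [Atom n]] ^ [Factor [Prim [Atom ( [Expr [Term [Factor [Prim [Atom n]]]]] )]] ^ [Factor [Prim [Atom n]]]]] . [Term [Factor [Prim [Atom n]]]]]]

Expr
Term
Factor . Term
Prim ^ Factor . Term
Atom ^ Factor . Term
n ^ Factor . Term
n ^ Prim ^ Factor . Term
n ^ Atom ^ Factor . Term
n ^ ( Expr ) ^ Factor . Term
n ^ ( Term ) ^ Factor . Term
n ^ ( Factor ) ^ Factor . Term
n ^ ( Prim ) ^ Factor . Term
n ^ ( Atom ) ^ Factor . Term
n ^ ( n ) ^ Factor . Term
n ^ ( n ) ^ Prim . Term
n ^ ( n ) ^ Atom . Term
n ^ ( n ) ^ n . Term
n ^ ( n ) ^ n . Factor
n ^ ( n ) ^ n . Prim
n ^ ( n ) ^ n . Atom
n ^ ( n ) ^ n . n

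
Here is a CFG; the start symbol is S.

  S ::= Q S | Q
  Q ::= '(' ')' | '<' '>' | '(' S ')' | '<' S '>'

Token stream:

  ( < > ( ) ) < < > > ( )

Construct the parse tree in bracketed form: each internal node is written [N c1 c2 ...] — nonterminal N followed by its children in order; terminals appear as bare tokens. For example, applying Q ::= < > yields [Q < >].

[S [Q ( [S [Q < >] [S [Q ( )]]] )] [S [Q < [S [Q < >]] >] [S [Q ( )]]]]

S
Q S
( S ) S
( Q S ) S
( < > S ) S
( < > Q ) S
( < > ( ) ) S
( < > ( ) ) Q S
( < > ( ) ) < S > S
( < > ( ) ) < Q > S
( < > ( ) ) < < > > S
( < > ( ) ) < < > > Q
( < > ( ) ) < < > > ( )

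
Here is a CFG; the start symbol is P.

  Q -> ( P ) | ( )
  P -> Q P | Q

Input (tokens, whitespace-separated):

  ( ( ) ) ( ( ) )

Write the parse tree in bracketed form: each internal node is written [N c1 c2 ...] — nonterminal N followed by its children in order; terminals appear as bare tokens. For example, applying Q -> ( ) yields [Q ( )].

P
Q P
( P ) P
( Q ) P
( ( ) ) P
( ( ) ) Q
( ( ) ) ( P )
( ( ) ) ( Q )
( ( ) ) ( ( ) )

[P [Q ( [P [Q ( )]] )] [P [Q ( [P [Q ( )]] )]]]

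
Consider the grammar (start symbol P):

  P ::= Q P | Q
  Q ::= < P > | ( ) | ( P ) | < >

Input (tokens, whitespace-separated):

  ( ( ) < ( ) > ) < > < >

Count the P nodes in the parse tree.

6

[P [Q ( [P [Q ( )] [P [Q < [P [Q ( )]] >]]] )] [P [Q < >] [P [Q < >]]]]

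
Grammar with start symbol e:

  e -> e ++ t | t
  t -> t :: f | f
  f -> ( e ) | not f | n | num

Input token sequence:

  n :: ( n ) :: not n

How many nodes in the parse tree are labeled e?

[e [t [t [t [f n]] :: [f ( [e [t [f n]]] )]] :: [f not [f n]]]]

2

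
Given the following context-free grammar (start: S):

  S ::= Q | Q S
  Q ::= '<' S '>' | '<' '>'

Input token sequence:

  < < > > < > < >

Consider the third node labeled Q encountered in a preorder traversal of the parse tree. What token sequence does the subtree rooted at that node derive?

[S [Q < [S [Q < >]] >] [S [Q < >] [S [Q < >]]]]

< >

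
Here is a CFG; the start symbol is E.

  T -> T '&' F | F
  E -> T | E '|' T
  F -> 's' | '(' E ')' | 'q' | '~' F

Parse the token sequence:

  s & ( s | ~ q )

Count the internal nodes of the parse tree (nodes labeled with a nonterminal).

[E [T [T [F s]] & [F ( [E [E [T [F s]]] | [T [F ~ [F q]]]] )]]]

12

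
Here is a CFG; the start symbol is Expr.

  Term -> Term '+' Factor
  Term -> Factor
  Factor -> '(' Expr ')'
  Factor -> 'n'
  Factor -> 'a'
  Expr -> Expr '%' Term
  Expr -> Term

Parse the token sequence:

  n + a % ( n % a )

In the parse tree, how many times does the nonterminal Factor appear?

[Expr [Expr [Term [Term [Factor n]] + [Factor a]]] % [Term [Factor ( [Expr [Expr [Term [Factor n]]] % [Term [Factor a]]] )]]]

5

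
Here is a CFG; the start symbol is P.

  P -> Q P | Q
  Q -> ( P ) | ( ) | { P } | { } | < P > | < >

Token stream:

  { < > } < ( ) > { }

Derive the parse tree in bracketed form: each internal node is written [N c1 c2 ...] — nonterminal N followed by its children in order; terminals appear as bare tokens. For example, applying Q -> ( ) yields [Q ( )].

[P [Q { [P [Q < >]] }] [P [Q < [P [Q ( )]] >] [P [Q { }]]]]

P
Q P
{ P } P
{ Q } P
{ < > } P
{ < > } Q P
{ < > } < P > P
{ < > } < Q > P
{ < > } < ( ) > P
{ < > } < ( ) > Q
{ < > } < ( ) > { }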